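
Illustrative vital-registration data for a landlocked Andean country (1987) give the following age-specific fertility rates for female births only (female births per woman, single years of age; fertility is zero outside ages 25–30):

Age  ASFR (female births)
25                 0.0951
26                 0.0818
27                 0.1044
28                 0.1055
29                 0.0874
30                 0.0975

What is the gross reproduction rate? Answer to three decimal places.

Sum of female ASFRs = 0.0951 + 0.0818 + 0.1044 + 0.1055 + 0.0874 + 0.0975 = 0.5717
GRR = 0.5717

0.572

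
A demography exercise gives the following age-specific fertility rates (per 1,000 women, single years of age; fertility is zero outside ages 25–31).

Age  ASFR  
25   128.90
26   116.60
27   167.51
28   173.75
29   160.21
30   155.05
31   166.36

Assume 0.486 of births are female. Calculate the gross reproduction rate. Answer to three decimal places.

0.519

Proportion female at birth = 0.486.
Sum of ASFRs = 128.90 + 116.60 + 167.51 + 173.75 + 160.21 + 155.05 + 166.36 = 1068.38
TFR = 1068.38 / 1000 = 1.06838
GRR = 0.486 × 1.06838 = 0.51923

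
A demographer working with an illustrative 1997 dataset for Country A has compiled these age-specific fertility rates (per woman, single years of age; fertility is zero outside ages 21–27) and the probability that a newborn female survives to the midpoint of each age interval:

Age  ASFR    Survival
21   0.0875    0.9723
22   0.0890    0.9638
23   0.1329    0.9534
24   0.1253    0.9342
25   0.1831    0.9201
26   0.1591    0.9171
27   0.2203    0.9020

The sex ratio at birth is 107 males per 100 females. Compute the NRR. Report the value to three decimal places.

0.448

Proportion female at birth = 100 / (100 + 107) = 0.48309.
Survival-weighted fertility by age (1·fₓ·Sₓ):
  21: 1 × 0.0875 × 0.9723 = 0.08508
  22: 1 × 0.0890 × 0.9638 = 0.08578
  23: 1 × 0.1329 × 0.9534 = 0.12671
  24: 1 × 0.1253 × 0.9342 = 0.11706
  25: 1 × 0.1831 × 0.9201 = 0.16847
  26: 1 × 0.1591 × 0.9171 = 0.14591
  27: 1 × 0.2203 × 0.9020 = 0.19871
Sum = 0.92772
NRR = 0.48309 × 0.92772 = 0.44817
NRR < 1, so the cohort does not fully replace itself.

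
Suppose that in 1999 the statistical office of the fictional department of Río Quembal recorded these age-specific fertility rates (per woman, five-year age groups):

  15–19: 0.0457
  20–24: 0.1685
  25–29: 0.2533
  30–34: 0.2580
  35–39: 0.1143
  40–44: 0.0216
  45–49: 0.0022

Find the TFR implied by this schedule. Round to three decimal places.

4.318

Sum of ASFRs = 0.0457 + 0.1685 + 0.2533 + 0.2580 + 0.1143 + 0.0216 + 0.0022 = 0.8636
TFR = 5 × 0.8636 = 4.318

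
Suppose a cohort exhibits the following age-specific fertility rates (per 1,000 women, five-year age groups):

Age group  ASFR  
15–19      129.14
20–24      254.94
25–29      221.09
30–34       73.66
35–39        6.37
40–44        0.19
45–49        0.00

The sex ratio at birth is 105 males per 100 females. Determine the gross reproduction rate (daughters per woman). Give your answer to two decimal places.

Proportion female at birth = 100 / (100 + 105) = 0.48780.
Sum of ASFRs = 129.14 + 254.94 + 221.09 + 73.66 + 6.37 + 0.19 + 0.00 = 685.39
TFR = 5 × 685.39 / 1000 = 3.42695
GRR = 0.48780 × 3.42695 = 1.67167

1.67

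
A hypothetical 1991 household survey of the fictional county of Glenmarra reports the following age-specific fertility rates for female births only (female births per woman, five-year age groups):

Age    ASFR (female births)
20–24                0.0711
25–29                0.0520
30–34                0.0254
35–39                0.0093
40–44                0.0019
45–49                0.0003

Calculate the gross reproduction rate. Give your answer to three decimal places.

Sum of female ASFRs = 0.0711 + 0.0520 + 0.0254 + 0.0093 + 0.0019 + 0.0003 = 0.1600
GRR = 5 × 0.1600 = 0.8

0.800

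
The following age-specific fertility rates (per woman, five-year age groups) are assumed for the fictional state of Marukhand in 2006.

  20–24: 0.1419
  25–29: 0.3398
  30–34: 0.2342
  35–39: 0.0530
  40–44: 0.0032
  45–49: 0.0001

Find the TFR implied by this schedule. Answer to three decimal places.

Sum of ASFRs = 0.1419 + 0.3398 + 0.2342 + 0.0530 + 0.0032 + 0.0001 = 0.7722
TFR = 5 × 0.7722 = 3.861

3.861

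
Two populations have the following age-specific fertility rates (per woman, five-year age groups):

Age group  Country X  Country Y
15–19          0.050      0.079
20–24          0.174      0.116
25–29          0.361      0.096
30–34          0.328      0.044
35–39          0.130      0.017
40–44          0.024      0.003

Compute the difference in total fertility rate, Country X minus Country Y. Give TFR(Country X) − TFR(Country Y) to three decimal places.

3.560

Country X:
  Sum of ASFRs = 0.050 + 0.174 + 0.361 + 0.328 + 0.130 + 0.024 = 1.067
  TFR = 5 × 1.067 = 5.335
Country Y:
  Sum of ASFRs = 0.079 + 0.116 + 0.096 + 0.044 + 0.017 + 0.003 = 0.355
  TFR = 5 × 0.355 = 1.775
Difference = 5.335 − 1.775 = 3.56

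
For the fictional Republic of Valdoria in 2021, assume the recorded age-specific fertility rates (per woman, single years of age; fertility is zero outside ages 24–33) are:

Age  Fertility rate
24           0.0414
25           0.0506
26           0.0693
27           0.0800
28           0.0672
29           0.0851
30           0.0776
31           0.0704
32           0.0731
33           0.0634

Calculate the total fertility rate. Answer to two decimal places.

Sum of ASFRs = 0.0414 + 0.0506 + 0.0693 + 0.0800 + 0.0672 + 0.0851 + 0.0776 + 0.0704 + 0.0731 + 0.0634 = 0.6781
TFR = 0.6781

0.68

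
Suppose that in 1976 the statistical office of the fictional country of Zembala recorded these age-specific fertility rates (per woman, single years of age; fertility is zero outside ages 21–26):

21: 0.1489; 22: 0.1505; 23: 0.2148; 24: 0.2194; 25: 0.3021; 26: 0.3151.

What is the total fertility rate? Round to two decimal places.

1.35

Sum of ASFRs = 0.1489 + 0.1505 + 0.2148 + 0.2194 + 0.3021 + 0.3151 = 1.3508
TFR = 1.3508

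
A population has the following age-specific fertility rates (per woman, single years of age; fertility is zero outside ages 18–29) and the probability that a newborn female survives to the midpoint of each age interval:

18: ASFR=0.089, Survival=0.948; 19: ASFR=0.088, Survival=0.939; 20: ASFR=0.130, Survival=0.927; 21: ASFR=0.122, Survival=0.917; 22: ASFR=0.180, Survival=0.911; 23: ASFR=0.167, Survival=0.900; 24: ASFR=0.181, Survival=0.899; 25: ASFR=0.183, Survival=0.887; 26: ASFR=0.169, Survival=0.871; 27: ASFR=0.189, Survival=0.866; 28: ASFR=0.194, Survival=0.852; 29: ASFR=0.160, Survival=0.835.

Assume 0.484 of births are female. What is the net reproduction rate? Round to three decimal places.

Proportion female at birth = 0.484.
Each age group contributes 1 × ASFR × survival:
  18: 1 × 0.089 × 0.948 = 0.08437
  19: 1 × 0.088 × 0.939 = 0.08263
  20: 1 × 0.130 × 0.927 = 0.12051
  21: 1 × 0.122 × 0.917 = 0.11187
  22: 1 × 0.180 × 0.911 = 0.16398
  23: 1 × 0.167 × 0.900 = 0.15030
  24: 1 × 0.181 × 0.899 = 0.16272
  25: 1 × 0.183 × 0.887 = 0.16232
  26: 1 × 0.169 × 0.871 = 0.14720
  27: 1 × 0.189 × 0.866 = 0.16367
  28: 1 × 0.194 × 0.852 = 0.16529
  29: 1 × 0.160 × 0.835 = 0.13360
Sum = 1.64846
NRR = 0.484 × 1.64846 = 0.79785
With NRR below 1 the population is below replacement fertility.

0.798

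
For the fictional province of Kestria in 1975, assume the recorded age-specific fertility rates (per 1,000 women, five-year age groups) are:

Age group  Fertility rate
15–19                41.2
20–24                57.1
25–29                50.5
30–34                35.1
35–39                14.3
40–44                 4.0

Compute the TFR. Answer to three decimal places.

Sum of ASFRs = 41.2 + 57.1 + 50.5 + 35.1 + 14.3 + 4.0 = 202.2
TFR = 5 × 202.2 / 1000 = 1.011

1.011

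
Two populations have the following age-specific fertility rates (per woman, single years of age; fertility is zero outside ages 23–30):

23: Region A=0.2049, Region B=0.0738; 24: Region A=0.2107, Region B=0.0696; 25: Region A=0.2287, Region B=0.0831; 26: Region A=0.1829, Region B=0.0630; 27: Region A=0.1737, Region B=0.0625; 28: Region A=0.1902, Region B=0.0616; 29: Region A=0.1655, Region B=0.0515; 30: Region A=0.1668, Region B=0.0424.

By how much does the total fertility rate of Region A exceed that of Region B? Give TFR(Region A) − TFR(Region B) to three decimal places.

Region A:
  Sum of ASFRs = 0.2049 + 0.2107 + 0.2287 + 0.1829 + 0.1737 + 0.1902 + 0.1655 + 0.1668 = 1.5234
  TFR = 1.5234
Region B:
  Sum of ASFRs = 0.0738 + 0.0696 + 0.0831 + 0.0630 + 0.0625 + 0.0616 + 0.0515 + 0.0424 = 0.5075
  TFR = 0.5075
Difference = 1.5234 − 0.5075 = 1.0159

1.016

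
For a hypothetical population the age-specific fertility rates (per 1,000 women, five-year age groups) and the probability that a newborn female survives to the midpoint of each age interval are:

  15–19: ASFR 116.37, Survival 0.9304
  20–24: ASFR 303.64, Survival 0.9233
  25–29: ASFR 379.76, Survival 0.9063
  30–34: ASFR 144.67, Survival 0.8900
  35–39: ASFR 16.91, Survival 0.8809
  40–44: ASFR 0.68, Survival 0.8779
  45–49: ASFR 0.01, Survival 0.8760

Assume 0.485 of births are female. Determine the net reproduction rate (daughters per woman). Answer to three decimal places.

Proportion female at birth = 0.485.
Weighting each age-specific rate by interval width and survival:
  15–19: 5 × 116.37/1000 × 0.9304 = 0.54135
  20–24: 5 × 303.64/1000 × 0.9233 = 1.40175
  25–29: 5 × 379.76/1000 × 0.9063 = 1.72088
  30–34: 5 × 144.67/1000 × 0.8900 = 0.64378
  35–39: 5 × 16.91/1000 × 0.8809 = 0.07448
  40–44: 5 × 0.68/1000 × 0.8779 = 0.00298
  45–49: 5 × 0.01/1000 × 0.8760 = 0.00004
Sum = 4.38526
NRR = 0.485 × 4.38526 = 2.12685

2.127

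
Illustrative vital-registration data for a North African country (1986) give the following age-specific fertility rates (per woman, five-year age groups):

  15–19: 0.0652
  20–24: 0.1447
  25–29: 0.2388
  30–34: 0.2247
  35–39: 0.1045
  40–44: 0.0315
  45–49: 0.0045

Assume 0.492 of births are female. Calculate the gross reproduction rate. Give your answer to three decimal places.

2.002

Proportion female at birth = 0.492.
Sum of ASFRs = 0.0652 + 0.1447 + 0.2388 + 0.2247 + 0.1045 + 0.0315 + 0.0045 = 0.8139
TFR = 5 × 0.8139 = 4.0695
GRR = 0.492 × 4.0695 = 2.00219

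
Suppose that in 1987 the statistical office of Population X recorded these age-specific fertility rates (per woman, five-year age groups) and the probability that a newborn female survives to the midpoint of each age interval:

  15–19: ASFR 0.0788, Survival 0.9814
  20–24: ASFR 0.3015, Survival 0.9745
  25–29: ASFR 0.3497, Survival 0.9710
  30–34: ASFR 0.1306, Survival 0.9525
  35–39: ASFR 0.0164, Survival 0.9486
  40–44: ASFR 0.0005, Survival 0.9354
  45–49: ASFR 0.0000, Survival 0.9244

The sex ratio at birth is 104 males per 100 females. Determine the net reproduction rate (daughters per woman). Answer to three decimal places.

Proportion female at birth = 100 / (100 + 104) = 0.49020.
Per-age-group product (5 × ASFR × survival probability):
  15–19: 5 × 0.0788 × 0.9814 = 0.38667
  20–24: 5 × 0.3015 × 0.9745 = 1.46906
  25–29: 5 × 0.3497 × 0.9710 = 1.69779
  30–34: 5 × 0.1306 × 0.9525 = 0.62198
  35–39: 5 × 0.0164 × 0.9486 = 0.07779
  40–44: 5 × 0.0005 × 0.9354 = 0.00234
  45–49: 5 × 0.0000 × 0.9244 = 0.00000
Sum = 4.25563
NRR = 0.49020 × 4.25563 = 2.08611
NRR > 1, so each generation more than replaces itself.

2.086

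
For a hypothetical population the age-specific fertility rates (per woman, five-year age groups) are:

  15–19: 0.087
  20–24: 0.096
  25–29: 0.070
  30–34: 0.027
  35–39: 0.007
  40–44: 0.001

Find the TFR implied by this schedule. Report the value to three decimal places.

Sum of ASFRs = 0.087 + 0.096 + 0.070 + 0.027 + 0.007 + 0.001 = 0.288
TFR = 5 × 0.288 = 1.44

1.440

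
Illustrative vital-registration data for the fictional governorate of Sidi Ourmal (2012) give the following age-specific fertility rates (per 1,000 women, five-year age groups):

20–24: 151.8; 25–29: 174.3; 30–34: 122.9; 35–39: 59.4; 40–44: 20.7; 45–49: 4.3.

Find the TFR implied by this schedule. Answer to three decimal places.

2.667

Sum of ASFRs = 151.8 + 174.3 + 122.9 + 59.4 + 20.7 + 4.3 = 533.4
TFR = 5 × 533.4 / 1000 = 2.667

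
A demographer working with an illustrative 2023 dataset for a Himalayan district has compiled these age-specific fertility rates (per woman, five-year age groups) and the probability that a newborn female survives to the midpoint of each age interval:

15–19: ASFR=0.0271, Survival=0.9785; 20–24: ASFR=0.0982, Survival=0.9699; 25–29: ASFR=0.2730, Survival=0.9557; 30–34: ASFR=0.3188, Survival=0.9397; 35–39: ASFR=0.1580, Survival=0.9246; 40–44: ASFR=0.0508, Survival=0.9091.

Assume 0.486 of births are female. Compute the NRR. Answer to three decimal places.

2.125

Proportion female at birth = 0.486.
Each age group contributes 5 × ASFR × survival:
  15–19: 5 × 0.0271 × 0.9785 = 0.13259
  20–24: 5 × 0.0982 × 0.9699 = 0.47622
  25–29: 5 × 0.2730 × 0.9557 = 1.30453
  30–34: 5 × 0.3188 × 0.9397 = 1.49788
  35–39: 5 × 0.1580 × 0.9246 = 0.73043
  40–44: 5 × 0.0508 × 0.9091 = 0.23091
Sum = 4.37256
NRR = 0.486 × 4.37256 = 2.12506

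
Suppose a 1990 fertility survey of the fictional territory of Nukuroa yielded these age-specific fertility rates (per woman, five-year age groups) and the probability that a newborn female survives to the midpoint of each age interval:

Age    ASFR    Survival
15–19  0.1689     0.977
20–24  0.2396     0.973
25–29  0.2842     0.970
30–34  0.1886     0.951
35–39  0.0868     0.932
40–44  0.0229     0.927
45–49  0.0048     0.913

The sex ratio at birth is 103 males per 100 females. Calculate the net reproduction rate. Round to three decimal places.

Proportion female at birth = 100 / (100 + 103) = 0.49261.
Each age group contributes 5 × ASFR × survival:
  15–19: 5 × 0.1689 × 0.977 = 0.82508
  20–24: 5 × 0.2396 × 0.973 = 1.16565
  25–29: 5 × 0.2842 × 0.970 = 1.37837
  30–34: 5 × 0.1886 × 0.951 = 0.89679
  35–39: 5 × 0.0868 × 0.932 = 0.40449
  40–44: 5 × 0.0229 × 0.927 = 0.10614
  45–49: 5 × 0.0048 × 0.913 = 0.02191
Sum = 4.79843
NRR = 0.49261 × 4.79843 = 2.36375

2.364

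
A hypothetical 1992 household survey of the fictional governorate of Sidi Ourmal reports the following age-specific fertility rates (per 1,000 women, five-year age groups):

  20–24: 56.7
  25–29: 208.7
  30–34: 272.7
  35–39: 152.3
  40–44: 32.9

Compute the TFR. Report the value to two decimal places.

3.62

Sum of ASFRs = 56.7 + 208.7 + 272.7 + 152.3 + 32.9 = 723.3
TFR = 5 × 723.3 / 1000 = 3.6165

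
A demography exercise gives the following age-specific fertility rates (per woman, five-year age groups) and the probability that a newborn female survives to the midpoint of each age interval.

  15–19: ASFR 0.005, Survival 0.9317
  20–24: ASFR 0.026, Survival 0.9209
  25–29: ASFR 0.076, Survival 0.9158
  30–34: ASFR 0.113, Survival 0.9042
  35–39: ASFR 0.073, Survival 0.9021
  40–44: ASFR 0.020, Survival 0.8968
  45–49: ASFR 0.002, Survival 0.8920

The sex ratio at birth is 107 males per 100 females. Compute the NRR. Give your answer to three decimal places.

Proportion female at birth = 100 / (100 + 107) = 0.48309.
Per-age-group product (5 × ASFR × survival probability):
  15–19: 5 × 0.005 × 0.9317 = 0.02329
  20–24: 5 × 0.026 × 0.9209 = 0.11972
  25–29: 5 × 0.076 × 0.9158 = 0.34800
  30–34: 5 × 0.113 × 0.9042 = 0.51087
  35–39: 5 × 0.073 × 0.9021 = 0.32927
  40–44: 5 × 0.020 × 0.8968 = 0.08968
  45–49: 5 × 0.002 × 0.8920 = 0.00892
Sum = 1.42975
NRR = 0.48309 × 1.42975 = 0.69070

0.691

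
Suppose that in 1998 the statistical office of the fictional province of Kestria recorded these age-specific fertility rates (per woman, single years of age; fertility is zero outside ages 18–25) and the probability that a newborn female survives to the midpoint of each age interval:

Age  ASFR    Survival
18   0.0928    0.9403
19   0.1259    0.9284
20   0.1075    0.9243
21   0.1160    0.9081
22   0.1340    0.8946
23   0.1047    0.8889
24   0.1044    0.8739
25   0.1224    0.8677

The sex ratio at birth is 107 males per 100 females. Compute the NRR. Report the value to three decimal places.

0.396

Proportion female at birth = 100 / (100 + 107) = 0.48309.
Survival-weighted fertility by age (1·fₓ·Sₓ):
  18: 1 × 0.0928 × 0.9403 = 0.08726
  19: 1 × 0.1259 × 0.9284 = 0.11689
  20: 1 × 0.1075 × 0.9243 = 0.09936
  21: 1 × 0.1160 × 0.9081 = 0.10534
  22: 1 × 0.1340 × 0.8946 = 0.11988
  23: 1 × 0.1047 × 0.8889 = 0.09307
  24: 1 × 0.1044 × 0.8739 = 0.09124
  25: 1 × 0.1224 × 0.8677 = 0.10621
Sum = 0.81925
NRR = 0.48309 × 0.81925 = 0.39577
An NRR under 1 implies long-run decline under these rates.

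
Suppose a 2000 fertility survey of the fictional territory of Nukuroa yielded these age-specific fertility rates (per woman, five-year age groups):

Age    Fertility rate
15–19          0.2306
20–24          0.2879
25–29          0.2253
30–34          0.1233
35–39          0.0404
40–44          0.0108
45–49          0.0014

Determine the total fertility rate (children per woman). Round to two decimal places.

4.60

Sum of ASFRs = 0.2306 + 0.2879 + 0.2253 + 0.1233 + 0.0404 + 0.0108 + 0.0014 = 0.9197
TFR = 5 × 0.9197 = 4.5985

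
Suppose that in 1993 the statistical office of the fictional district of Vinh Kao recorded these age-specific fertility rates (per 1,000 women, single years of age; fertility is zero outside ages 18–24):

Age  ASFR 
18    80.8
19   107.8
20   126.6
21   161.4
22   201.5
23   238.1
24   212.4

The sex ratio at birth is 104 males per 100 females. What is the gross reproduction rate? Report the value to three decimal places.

Proportion female at birth = 100 / (100 + 104) = 0.49020.
Sum of ASFRs = 80.8 + 107.8 + 126.6 + 161.4 + 201.5 + 238.1 + 212.4 = 1128.6
TFR = 1128.6 / 1000 = 1.1286
GRR = 0.49020 × 1.1286 = 0.55324

0.553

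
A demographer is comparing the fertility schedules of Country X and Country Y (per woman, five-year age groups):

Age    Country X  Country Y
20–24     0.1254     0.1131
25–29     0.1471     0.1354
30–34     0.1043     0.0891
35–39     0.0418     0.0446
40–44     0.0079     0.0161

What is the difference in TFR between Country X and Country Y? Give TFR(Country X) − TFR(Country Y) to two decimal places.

Country X:
  Sum of ASFRs = 0.1254 + 0.1471 + 0.1043 + 0.0418 + 0.0079 = 0.4265
  TFR = 5 × 0.4265 = 2.1325
Country Y:
  Sum of ASFRs = 0.1131 + 0.1354 + 0.0891 + 0.0446 + 0.0161 = 0.3983
  TFR = 5 × 0.3983 = 1.9915
Difference = 2.1325 − 1.9915 = 0.141

0.14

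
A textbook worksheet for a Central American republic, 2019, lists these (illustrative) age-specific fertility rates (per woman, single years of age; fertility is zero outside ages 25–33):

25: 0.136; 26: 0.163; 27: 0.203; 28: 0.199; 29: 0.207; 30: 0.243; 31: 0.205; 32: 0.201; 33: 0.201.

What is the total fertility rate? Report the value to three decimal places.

Sum of ASFRs = 0.136 + 0.163 + 0.203 + 0.199 + 0.207 + 0.243 + 0.205 + 0.201 + 0.201 = 1.758
TFR = 1.758

1.758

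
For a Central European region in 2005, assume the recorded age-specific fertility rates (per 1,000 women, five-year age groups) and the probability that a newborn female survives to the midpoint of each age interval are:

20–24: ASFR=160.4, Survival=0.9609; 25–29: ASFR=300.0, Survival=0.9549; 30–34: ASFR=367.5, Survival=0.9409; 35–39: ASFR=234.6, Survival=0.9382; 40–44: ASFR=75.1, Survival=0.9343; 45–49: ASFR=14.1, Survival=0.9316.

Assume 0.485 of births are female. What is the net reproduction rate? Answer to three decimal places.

2.643

Proportion female at birth = 0.485.
Weighting each age-specific rate by interval width and survival:
  20–24: 5 × 160.4/1000 × 0.9609 = 0.77064
  25–29: 5 × 300.0/1000 × 0.9549 = 1.43235
  30–34: 5 × 367.5/1000 × 0.9409 = 1.72890
  35–39: 5 × 234.6/1000 × 0.9382 = 1.10051
  40–44: 5 × 75.1/1000 × 0.9343 = 0.35083
  45–49: 5 × 14.1/1000 × 0.9316 = 0.06568
Sum = 5.44891
NRR = 0.485 × 5.44891 = 2.64272
With NRR above 1 the population is above replacement fertility.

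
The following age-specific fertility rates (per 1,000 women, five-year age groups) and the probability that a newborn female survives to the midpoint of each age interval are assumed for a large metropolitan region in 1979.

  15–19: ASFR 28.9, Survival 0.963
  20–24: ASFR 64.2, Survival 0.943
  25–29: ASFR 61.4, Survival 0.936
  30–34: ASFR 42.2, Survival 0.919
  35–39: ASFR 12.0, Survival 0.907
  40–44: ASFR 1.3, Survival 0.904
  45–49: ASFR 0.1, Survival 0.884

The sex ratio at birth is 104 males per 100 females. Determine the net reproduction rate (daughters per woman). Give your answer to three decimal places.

0.482

Proportion female at birth = 100 / (100 + 104) = 0.49020.
Per-age-group product (5 × ASFR × survival probability):
  15–19: 5 × 28.9/1000 × 0.963 = 0.13915
  20–24: 5 × 64.2/1000 × 0.943 = 0.30270
  25–29: 5 × 61.4/1000 × 0.936 = 0.28735
  30–34: 5 × 42.2/1000 × 0.919 = 0.19391
  35–39: 5 × 12.0/1000 × 0.907 = 0.05442
  40–44: 5 × 1.3/1000 × 0.904 = 0.00588
  45–49: 5 × 0.1/1000 × 0.884 = 0.00044
Sum = 0.98385
NRR = 0.49020 × 0.98385 = 0.48228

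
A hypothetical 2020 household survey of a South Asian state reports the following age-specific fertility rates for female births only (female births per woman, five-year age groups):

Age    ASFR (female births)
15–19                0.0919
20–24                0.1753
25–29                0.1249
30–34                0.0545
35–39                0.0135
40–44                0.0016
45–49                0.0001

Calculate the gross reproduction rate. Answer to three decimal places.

Sum of female ASFRs = 0.0919 + 0.1753 + 0.1249 + 0.0545 + 0.0135 + 0.0016 + 0.0001 = 0.4618
GRR = 5 × 0.4618 = 2.309

2.309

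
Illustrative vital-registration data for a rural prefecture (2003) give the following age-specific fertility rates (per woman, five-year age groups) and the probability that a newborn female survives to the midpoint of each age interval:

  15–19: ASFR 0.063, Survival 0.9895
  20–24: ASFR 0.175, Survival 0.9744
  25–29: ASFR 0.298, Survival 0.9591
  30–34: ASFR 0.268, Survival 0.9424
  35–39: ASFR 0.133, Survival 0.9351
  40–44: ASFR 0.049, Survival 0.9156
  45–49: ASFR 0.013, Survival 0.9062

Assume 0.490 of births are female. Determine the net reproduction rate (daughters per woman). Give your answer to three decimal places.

2.333

Proportion female at birth = 0.490.
Per-age-group product (5 × ASFR × survival probability):
  15–19: 5 × 0.063 × 0.9895 = 0.31169
  20–24: 5 × 0.175 × 0.9744 = 0.85260
  25–29: 5 × 0.298 × 0.9591 = 1.42906
  30–34: 5 × 0.268 × 0.9424 = 1.26282
  35–39: 5 × 0.133 × 0.9351 = 0.62184
  40–44: 5 × 0.049 × 0.9156 = 0.22432
  45–49: 5 × 0.013 × 0.9062 = 0.05890
Sum = 4.76123
NRR = 0.490 × 4.76123 = 2.33300
NRR > 1, so each generation more than replaces itself.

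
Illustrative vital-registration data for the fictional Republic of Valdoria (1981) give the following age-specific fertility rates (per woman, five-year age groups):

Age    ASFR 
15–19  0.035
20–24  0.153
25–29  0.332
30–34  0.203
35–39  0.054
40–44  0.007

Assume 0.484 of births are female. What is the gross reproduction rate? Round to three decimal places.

1.897

Proportion female at birth = 0.484.
Sum of ASFRs = 0.035 + 0.153 + 0.332 + 0.203 + 0.054 + 0.007 = 0.784
TFR = 5 × 0.784 = 3.92
GRR = 0.484 × 3.92 = 1.89728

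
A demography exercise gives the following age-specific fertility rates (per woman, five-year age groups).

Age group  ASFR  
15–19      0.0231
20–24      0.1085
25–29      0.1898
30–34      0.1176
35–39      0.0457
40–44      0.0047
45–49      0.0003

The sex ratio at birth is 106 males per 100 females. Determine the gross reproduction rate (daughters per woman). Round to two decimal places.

Proportion female at birth = 100 / (100 + 106) = 0.48544.
Sum of ASFRs = 0.0231 + 0.1085 + 0.1898 + 0.1176 + 0.0457 + 0.0047 + 0.0003 = 0.4897
TFR = 5 × 0.4897 = 2.4485
GRR = 0.48544 × 2.4485 = 1.18860

1.19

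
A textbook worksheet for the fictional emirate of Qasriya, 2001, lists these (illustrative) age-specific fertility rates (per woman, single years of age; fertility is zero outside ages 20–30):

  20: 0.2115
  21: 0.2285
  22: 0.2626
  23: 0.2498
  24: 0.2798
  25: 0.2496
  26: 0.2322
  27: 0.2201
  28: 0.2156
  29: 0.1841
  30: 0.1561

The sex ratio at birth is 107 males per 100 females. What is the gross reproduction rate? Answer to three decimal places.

1.203

Proportion female at birth = 100 / (100 + 107) = 0.48309.
Sum of ASFRs = 0.2115 + 0.2285 + 0.2626 + 0.2498 + 0.2798 + 0.2496 + 0.2322 + 0.2201 + 0.2156 + 0.1841 + 0.1561 = 2.4899
TFR = 2.4899
GRR = 0.48309 × 2.4899 = 1.20285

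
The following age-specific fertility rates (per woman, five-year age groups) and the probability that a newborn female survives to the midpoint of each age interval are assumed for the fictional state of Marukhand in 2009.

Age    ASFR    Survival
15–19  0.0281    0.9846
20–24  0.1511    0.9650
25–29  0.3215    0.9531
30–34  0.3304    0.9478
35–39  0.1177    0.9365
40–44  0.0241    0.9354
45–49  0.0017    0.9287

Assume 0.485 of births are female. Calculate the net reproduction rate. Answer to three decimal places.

2.249

Proportion female at birth = 0.485.
Weighting each age-specific rate by interval width and survival:
  15–19: 5 × 0.0281 × 0.9846 = 0.13834
  20–24: 5 × 0.1511 × 0.9650 = 0.72906
  25–29: 5 × 0.3215 × 0.9531 = 1.53211
  30–34: 5 × 0.3304 × 0.9478 = 1.56577
  35–39: 5 × 0.1177 × 0.9365 = 0.55113
  40–44: 5 × 0.0241 × 0.9354 = 0.11272
  45–49: 5 × 0.0017 × 0.9287 = 0.00789
Sum = 4.63702
NRR = 0.485 × 4.63702 = 2.24895
NRR > 1, so each generation more than replaces itself.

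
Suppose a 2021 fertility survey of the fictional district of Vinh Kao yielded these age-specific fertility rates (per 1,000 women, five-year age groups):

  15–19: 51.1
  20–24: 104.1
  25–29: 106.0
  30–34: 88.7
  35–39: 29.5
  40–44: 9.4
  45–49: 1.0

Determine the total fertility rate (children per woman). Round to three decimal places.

Sum of ASFRs = 51.1 + 104.1 + 106.0 + 88.7 + 29.5 + 9.4 + 1.0 = 389.8
TFR = 5 × 389.8 / 1000 = 1.949

1.949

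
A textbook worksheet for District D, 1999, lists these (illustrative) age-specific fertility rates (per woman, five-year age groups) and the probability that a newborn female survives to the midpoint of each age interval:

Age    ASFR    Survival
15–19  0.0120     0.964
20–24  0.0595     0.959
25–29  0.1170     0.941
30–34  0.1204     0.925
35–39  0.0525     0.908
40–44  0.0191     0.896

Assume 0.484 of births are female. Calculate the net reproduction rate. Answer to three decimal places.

Proportion female at birth = 0.484.
Weighting each age-specific rate by interval width and survival:
  15–19: 5 × 0.0120 × 0.964 = 0.05784
  20–24: 5 × 0.0595 × 0.959 = 0.28530
  25–29: 5 × 0.1170 × 0.941 = 0.55049
  30–34: 5 × 0.1204 × 0.925 = 0.55685
  35–39: 5 × 0.0525 × 0.908 = 0.23835
  40–44: 5 × 0.0191 × 0.896 = 0.08557
Sum = 1.77440
NRR = 0.484 × 1.77440 = 0.85881

0.859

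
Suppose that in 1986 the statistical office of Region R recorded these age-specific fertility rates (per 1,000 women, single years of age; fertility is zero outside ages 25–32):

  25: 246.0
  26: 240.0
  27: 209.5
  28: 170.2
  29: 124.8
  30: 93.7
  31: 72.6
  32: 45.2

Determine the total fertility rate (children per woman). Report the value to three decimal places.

Sum of ASFRs = 246.0 + 240.0 + 209.5 + 170.2 + 124.8 + 93.7 + 72.6 + 45.2 = 1202.0
TFR = 1202.0 / 1000 = 1.202

1.202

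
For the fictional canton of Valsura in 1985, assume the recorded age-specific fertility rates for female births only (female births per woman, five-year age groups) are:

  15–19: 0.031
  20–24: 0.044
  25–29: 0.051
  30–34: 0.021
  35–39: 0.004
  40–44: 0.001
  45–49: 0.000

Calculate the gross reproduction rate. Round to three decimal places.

0.760

Sum of female ASFRs = 0.031 + 0.044 + 0.051 + 0.021 + 0.004 + 0.001 + 0.000 = 0.152
GRR = 5 × 0.152 = 0.76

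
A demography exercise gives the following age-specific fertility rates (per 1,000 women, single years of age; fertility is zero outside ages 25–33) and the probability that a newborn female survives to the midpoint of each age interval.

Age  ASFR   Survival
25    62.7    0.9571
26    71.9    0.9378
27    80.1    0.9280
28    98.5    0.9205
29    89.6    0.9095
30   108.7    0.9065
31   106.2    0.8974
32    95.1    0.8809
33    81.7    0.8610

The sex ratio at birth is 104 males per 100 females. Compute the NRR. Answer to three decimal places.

0.354

Proportion female at birth = 100 / (100 + 104) = 0.49020.
Survival-weighted fertility by age (1·fₓ·Sₓ):
  25: 1 × 62.7/1000 × 0.9571 = 0.06001
  26: 1 × 71.9/1000 × 0.9378 = 0.06743
  27: 1 × 80.1/1000 × 0.9280 = 0.07433
  28: 1 × 98.5/1000 × 0.9205 = 0.09067
  29: 1 × 89.6/1000 × 0.9095 = 0.08149
  30: 1 × 108.7/1000 × 0.9065 = 0.09854
  31: 1 × 106.2/1000 × 0.8974 = 0.09530
  32: 1 × 95.1/1000 × 0.8809 = 0.08377
  33: 1 × 81.7/1000 × 0.8610 = 0.07034
Sum = 0.72188
NRR = 0.49020 × 0.72188 = 0.35387
An NRR under 1 implies long-run decline under these rates.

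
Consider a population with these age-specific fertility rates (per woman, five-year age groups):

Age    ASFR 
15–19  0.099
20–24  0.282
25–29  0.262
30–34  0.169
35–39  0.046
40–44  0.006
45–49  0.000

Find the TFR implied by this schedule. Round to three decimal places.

Sum of ASFRs = 0.099 + 0.282 + 0.262 + 0.169 + 0.046 + 0.006 + 0.000 = 0.864
TFR = 5 × 0.864 = 4.32

4.320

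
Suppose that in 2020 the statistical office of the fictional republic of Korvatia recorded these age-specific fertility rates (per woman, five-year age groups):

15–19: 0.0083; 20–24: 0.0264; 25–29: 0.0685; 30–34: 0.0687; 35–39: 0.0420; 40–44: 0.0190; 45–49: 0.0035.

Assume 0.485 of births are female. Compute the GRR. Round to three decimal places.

0.573

Proportion female at birth = 0.485.
Sum of ASFRs = 0.0083 + 0.0264 + 0.0685 + 0.0687 + 0.0420 + 0.0190 + 0.0035 = 0.2364
TFR = 5 × 0.2364 = 1.182
GRR = 0.485 × 1.182 = 0.57327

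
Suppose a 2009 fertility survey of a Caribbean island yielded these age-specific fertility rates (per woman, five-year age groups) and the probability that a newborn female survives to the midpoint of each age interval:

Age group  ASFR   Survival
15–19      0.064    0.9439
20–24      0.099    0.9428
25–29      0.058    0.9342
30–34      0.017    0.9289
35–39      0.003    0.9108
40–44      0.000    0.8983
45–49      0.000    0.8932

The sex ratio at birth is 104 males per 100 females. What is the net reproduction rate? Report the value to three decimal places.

Proportion female at birth = 100 / (100 + 104) = 0.49020.
Weighting each age-specific rate by interval width and survival:
  15–19: 5 × 0.064 × 0.9439 = 0.30205
  20–24: 5 × 0.099 × 0.9428 = 0.46669
  25–29: 5 × 0.058 × 0.9342 = 0.27092
  30–34: 5 × 0.017 × 0.9289 = 0.07896
  35–39: 5 × 0.003 × 0.9108 = 0.01366
  40–44: 5 × 0.000 × 0.8983 = 0.00000
  45–49: 5 × 0.000 × 0.8932 = 0.00000
Sum = 1.13228
NRR = 0.49020 × 1.13228 = 0.55504
With NRR below 1 the population is below replacement fertility.

0.555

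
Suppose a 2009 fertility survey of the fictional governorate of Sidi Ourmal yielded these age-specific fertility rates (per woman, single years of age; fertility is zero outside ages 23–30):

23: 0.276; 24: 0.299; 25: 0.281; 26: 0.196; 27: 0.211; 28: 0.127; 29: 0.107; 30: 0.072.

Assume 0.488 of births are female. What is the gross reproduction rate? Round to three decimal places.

Proportion female at birth = 0.488.
Sum of ASFRs = 0.276 + 0.299 + 0.281 + 0.196 + 0.211 + 0.127 + 0.107 + 0.072 = 1.569
TFR = 1.569
GRR = 0.488 × 1.569 = 0.76567

0.766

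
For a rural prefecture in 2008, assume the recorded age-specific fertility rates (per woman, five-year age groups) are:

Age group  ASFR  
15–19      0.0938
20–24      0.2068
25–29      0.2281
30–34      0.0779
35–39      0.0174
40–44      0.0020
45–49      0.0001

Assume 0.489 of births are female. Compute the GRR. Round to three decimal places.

Proportion female at birth = 0.489.
Sum of ASFRs = 0.0938 + 0.2068 + 0.2281 + 0.0779 + 0.0174 + 0.0020 + 0.0001 = 0.6261
TFR = 5 × 0.6261 = 3.1305
GRR = 0.489 × 3.1305 = 1.53081

1.531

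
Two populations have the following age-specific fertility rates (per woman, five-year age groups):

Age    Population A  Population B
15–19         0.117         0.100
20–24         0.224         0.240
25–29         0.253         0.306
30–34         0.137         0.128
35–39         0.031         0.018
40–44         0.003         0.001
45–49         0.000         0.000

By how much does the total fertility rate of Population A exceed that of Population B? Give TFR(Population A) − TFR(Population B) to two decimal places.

Population A:
  Sum of ASFRs = 0.117 + 0.224 + 0.253 + 0.137 + 0.031 + 0.003 + 0.000 = 0.765
  TFR = 5 × 0.765 = 3.825
Population B:
  Sum of ASFRs = 0.100 + 0.240 + 0.306 + 0.128 + 0.018 + 0.001 + 0.000 = 0.793
  TFR = 5 × 0.793 = 3.965
Difference = 3.825 − 3.965 = -0.14

-0.14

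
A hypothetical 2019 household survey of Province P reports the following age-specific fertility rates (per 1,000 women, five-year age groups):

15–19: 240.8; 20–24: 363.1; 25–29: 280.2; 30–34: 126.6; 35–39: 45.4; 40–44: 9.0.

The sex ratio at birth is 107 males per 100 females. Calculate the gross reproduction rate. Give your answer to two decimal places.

Proportion female at birth = 100 / (100 + 107) = 0.48309.
Sum of ASFRs = 240.8 + 363.1 + 280.2 + 126.6 + 45.4 + 9.0 = 1065.1
TFR = 5 × 1065.1 / 1000 = 5.3255
GRR = 0.48309 × 5.3255 = 2.57270

2.57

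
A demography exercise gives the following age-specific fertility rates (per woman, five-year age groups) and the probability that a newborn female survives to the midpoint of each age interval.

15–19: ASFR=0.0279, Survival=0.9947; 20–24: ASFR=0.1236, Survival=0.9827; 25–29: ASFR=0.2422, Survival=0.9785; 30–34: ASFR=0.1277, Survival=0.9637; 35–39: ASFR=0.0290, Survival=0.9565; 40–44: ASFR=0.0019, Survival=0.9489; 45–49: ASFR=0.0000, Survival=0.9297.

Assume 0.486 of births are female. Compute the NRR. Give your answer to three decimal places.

Proportion female at birth = 0.486.
Per-age-group product (5 × ASFR × survival probability):
  15–19: 5 × 0.0279 × 0.9947 = 0.13876
  20–24: 5 × 0.1236 × 0.9827 = 0.60731
  25–29: 5 × 0.2422 × 0.9785 = 1.18496
  30–34: 5 × 0.1277 × 0.9637 = 0.61532
  35–39: 5 × 0.0290 × 0.9565 = 0.13869
  40–44: 5 × 0.0019 × 0.9489 = 0.00901
  45–49: 5 × 0.0000 × 0.9297 = 0.00000
Sum = 2.69405
NRR = 0.486 × 2.69405 = 1.30931
With NRR above 1 the population is above replacement fertility.

1.309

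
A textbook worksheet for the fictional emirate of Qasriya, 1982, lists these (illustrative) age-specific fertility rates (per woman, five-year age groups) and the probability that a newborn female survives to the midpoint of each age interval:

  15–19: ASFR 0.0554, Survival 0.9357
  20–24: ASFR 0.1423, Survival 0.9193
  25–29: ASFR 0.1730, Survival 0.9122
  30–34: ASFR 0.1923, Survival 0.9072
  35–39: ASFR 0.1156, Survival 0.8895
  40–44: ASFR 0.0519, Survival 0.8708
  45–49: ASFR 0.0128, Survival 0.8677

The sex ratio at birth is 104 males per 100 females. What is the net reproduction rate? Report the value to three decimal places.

Proportion female at birth = 100 / (100 + 104) = 0.49020.
Weighting each age-specific rate by interval width and survival:
  15–19: 5 × 0.0554 × 0.9357 = 0.25919
  20–24: 5 × 0.1423 × 0.9193 = 0.65408
  25–29: 5 × 0.1730 × 0.9122 = 0.78905
  30–34: 5 × 0.1923 × 0.9072 = 0.87227
  35–39: 5 × 0.1156 × 0.8895 = 0.51413
  40–44: 5 × 0.0519 × 0.8708 = 0.22597
  45–49: 5 × 0.0128 × 0.8677 = 0.05553
Sum = 3.37022
NRR = 0.49020 × 3.37022 = 1.65208
With NRR above 1 the population is above replacement fertility.

1.652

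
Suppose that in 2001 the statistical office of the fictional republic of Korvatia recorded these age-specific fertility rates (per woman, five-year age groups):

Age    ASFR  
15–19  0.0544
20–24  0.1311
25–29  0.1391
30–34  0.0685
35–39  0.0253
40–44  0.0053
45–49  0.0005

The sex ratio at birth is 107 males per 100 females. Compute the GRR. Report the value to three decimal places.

Proportion female at birth = 100 / (100 + 107) = 0.48309.
Sum of ASFRs = 0.0544 + 0.1311 + 0.1391 + 0.0685 + 0.0253 + 0.0053 + 0.0005 = 0.4242
TFR = 5 × 0.4242 = 2.121
GRR = 0.48309 × 2.121 = 1.02463

1.025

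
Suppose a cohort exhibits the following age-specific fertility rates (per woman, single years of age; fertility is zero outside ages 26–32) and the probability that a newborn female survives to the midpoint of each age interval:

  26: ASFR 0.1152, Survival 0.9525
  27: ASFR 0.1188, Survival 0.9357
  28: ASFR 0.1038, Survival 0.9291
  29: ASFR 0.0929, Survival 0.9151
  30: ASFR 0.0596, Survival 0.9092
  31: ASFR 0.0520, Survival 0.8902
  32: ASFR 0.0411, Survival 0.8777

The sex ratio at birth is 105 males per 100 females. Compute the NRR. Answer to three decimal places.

Proportion female at birth = 100 / (100 + 105) = 0.48780.
Per-age-group product (1 × ASFR × survival probability):
  26: 1 × 0.1152 × 0.9525 = 0.10973
  27: 1 × 0.1188 × 0.9357 = 0.11116
  28: 1 × 0.1038 × 0.9291 = 0.09644
  29: 1 × 0.0929 × 0.9151 = 0.08501
  30: 1 × 0.0596 × 0.9092 = 0.05419
  31: 1 × 0.0520 × 0.8902 = 0.04629
  32: 1 × 0.0411 × 0.8777 = 0.03607
Sum = 0.53889
NRR = 0.48780 × 0.53889 = 0.26287

0.263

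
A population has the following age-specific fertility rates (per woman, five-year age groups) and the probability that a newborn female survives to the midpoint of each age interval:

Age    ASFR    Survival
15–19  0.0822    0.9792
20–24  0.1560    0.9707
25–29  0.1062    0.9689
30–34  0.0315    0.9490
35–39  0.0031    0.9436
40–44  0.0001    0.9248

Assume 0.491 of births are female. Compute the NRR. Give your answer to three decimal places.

0.903

Proportion female at birth = 0.491.
Survival-weighted fertility by age (5·fₓ·Sₓ):
  15–19: 5 × 0.0822 × 0.9792 = 0.40245
  20–24: 5 × 0.1560 × 0.9707 = 0.75715
  25–29: 5 × 0.1062 × 0.9689 = 0.51449
  30–34: 5 × 0.0315 × 0.9490 = 0.14947
  35–39: 5 × 0.0031 × 0.9436 = 0.01463
  40–44: 5 × 0.0001 × 0.9248 = 0.00046
Sum = 1.83865
NRR = 0.491 × 1.83865 = 0.90278
NRR < 1, so the cohort does not fully replace itself.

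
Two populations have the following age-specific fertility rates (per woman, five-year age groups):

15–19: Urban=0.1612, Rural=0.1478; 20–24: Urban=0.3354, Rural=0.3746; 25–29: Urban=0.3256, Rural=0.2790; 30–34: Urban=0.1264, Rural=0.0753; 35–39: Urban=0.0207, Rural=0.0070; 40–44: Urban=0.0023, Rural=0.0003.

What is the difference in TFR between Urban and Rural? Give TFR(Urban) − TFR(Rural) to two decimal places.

Urban:
  Sum of ASFRs = 0.1612 + 0.3354 + 0.3256 + 0.1264 + 0.0207 + 0.0023 = 0.9716
  TFR = 5 × 0.9716 = 4.858
Rural:
  Sum of ASFRs = 0.1478 + 0.3746 + 0.2790 + 0.0753 + 0.0070 + 0.0003 = 0.8840
  TFR = 5 × 0.8840 = 4.42
Difference = 4.858 − 4.42 = 0.438

0.44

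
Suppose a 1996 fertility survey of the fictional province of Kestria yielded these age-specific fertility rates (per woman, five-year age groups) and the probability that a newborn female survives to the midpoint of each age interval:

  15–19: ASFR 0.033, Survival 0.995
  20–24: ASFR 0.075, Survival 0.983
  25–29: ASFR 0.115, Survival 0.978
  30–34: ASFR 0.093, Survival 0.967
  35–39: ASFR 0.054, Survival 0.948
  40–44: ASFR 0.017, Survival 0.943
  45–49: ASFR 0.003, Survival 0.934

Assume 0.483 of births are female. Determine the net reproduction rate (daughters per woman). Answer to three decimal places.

0.915

Proportion female at birth = 0.483.
Each age group contributes 5 × ASFR × survival:
  15–19: 5 × 0.033 × 0.995 = 0.16418
  20–24: 5 × 0.075 × 0.983 = 0.36863
  25–29: 5 × 0.115 × 0.978 = 0.56235
  30–34: 5 × 0.093 × 0.967 = 0.44966
  35–39: 5 × 0.054 × 0.948 = 0.25596
  40–44: 5 × 0.017 × 0.943 = 0.08016
  45–49: 5 × 0.003 × 0.934 = 0.01401
Sum = 1.89495
NRR = 0.483 × 1.89495 = 0.91526
With NRR below 1 the population is below replacement fertility.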